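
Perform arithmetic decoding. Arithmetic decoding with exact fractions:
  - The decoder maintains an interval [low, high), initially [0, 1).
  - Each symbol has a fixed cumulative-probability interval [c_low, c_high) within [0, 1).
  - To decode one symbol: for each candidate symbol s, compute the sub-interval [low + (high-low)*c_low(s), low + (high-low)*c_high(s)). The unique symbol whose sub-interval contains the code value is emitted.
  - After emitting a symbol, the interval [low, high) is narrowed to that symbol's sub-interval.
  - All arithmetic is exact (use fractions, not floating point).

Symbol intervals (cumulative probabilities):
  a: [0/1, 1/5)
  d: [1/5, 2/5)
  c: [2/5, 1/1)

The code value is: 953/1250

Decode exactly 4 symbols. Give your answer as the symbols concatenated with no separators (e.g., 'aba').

Step 1: interval [0/1, 1/1), width = 1/1 - 0/1 = 1/1
  'a': [0/1 + 1/1*0/1, 0/1 + 1/1*1/5) = [0/1, 1/5)
  'd': [0/1 + 1/1*1/5, 0/1 + 1/1*2/5) = [1/5, 2/5)
  'c': [0/1 + 1/1*2/5, 0/1 + 1/1*1/1) = [2/5, 1/1) <- contains code 953/1250
  emit 'c', narrow to [2/5, 1/1)
Step 2: interval [2/5, 1/1), width = 1/1 - 2/5 = 3/5
  'a': [2/5 + 3/5*0/1, 2/5 + 3/5*1/5) = [2/5, 13/25)
  'd': [2/5 + 3/5*1/5, 2/5 + 3/5*2/5) = [13/25, 16/25)
  'c': [2/5 + 3/5*2/5, 2/5 + 3/5*1/1) = [16/25, 1/1) <- contains code 953/1250
  emit 'c', narrow to [16/25, 1/1)
Step 3: interval [16/25, 1/1), width = 1/1 - 16/25 = 9/25
  'a': [16/25 + 9/25*0/1, 16/25 + 9/25*1/5) = [16/25, 89/125)
  'd': [16/25 + 9/25*1/5, 16/25 + 9/25*2/5) = [89/125, 98/125) <- contains code 953/1250
  'c': [16/25 + 9/25*2/5, 16/25 + 9/25*1/1) = [98/125, 1/1)
  emit 'd', narrow to [89/125, 98/125)
Step 4: interval [89/125, 98/125), width = 98/125 - 89/125 = 9/125
  'a': [89/125 + 9/125*0/1, 89/125 + 9/125*1/5) = [89/125, 454/625)
  'd': [89/125 + 9/125*1/5, 89/125 + 9/125*2/5) = [454/625, 463/625)
  'c': [89/125 + 9/125*2/5, 89/125 + 9/125*1/1) = [463/625, 98/125) <- contains code 953/1250
  emit 'c', narrow to [463/625, 98/125)

Answer: ccdc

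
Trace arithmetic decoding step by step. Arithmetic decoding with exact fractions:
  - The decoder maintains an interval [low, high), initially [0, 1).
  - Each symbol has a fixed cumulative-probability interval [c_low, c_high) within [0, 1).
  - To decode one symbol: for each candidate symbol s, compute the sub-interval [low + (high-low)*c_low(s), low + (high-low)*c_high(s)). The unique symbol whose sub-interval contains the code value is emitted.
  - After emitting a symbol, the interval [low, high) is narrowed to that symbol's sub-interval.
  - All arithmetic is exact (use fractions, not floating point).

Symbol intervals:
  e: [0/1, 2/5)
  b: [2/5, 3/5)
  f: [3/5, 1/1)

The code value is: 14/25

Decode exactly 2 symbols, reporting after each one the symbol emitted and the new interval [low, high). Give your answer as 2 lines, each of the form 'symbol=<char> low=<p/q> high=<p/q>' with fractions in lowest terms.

Answer: symbol=b low=2/5 high=3/5
symbol=f low=13/25 high=3/5

Derivation:
Step 1: interval [0/1, 1/1), width = 1/1 - 0/1 = 1/1
  'e': [0/1 + 1/1*0/1, 0/1 + 1/1*2/5) = [0/1, 2/5)
  'b': [0/1 + 1/1*2/5, 0/1 + 1/1*3/5) = [2/5, 3/5) <- contains code 14/25
  'f': [0/1 + 1/1*3/5, 0/1 + 1/1*1/1) = [3/5, 1/1)
  emit 'b', narrow to [2/5, 3/5)
Step 2: interval [2/5, 3/5), width = 3/5 - 2/5 = 1/5
  'e': [2/5 + 1/5*0/1, 2/5 + 1/5*2/5) = [2/5, 12/25)
  'b': [2/5 + 1/5*2/5, 2/5 + 1/5*3/5) = [12/25, 13/25)
  'f': [2/5 + 1/5*3/5, 2/5 + 1/5*1/1) = [13/25, 3/5) <- contains code 14/25
  emit 'f', narrow to [13/25, 3/5)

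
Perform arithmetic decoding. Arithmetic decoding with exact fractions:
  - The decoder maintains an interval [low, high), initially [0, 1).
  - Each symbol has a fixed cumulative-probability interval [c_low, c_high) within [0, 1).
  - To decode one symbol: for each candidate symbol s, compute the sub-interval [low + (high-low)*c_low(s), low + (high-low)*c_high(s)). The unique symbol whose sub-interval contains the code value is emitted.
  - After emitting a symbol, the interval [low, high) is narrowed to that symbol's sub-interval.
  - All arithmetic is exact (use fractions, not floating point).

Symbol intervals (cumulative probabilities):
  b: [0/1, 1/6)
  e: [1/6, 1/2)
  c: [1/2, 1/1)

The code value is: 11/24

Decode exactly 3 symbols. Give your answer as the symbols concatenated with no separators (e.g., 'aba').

Answer: ecc

Derivation:
Step 1: interval [0/1, 1/1), width = 1/1 - 0/1 = 1/1
  'b': [0/1 + 1/1*0/1, 0/1 + 1/1*1/6) = [0/1, 1/6)
  'e': [0/1 + 1/1*1/6, 0/1 + 1/1*1/2) = [1/6, 1/2) <- contains code 11/24
  'c': [0/1 + 1/1*1/2, 0/1 + 1/1*1/1) = [1/2, 1/1)
  emit 'e', narrow to [1/6, 1/2)
Step 2: interval [1/6, 1/2), width = 1/2 - 1/6 = 1/3
  'b': [1/6 + 1/3*0/1, 1/6 + 1/3*1/6) = [1/6, 2/9)
  'e': [1/6 + 1/3*1/6, 1/6 + 1/3*1/2) = [2/9, 1/3)
  'c': [1/6 + 1/3*1/2, 1/6 + 1/3*1/1) = [1/3, 1/2) <- contains code 11/24
  emit 'c', narrow to [1/3, 1/2)
Step 3: interval [1/3, 1/2), width = 1/2 - 1/3 = 1/6
  'b': [1/3 + 1/6*0/1, 1/3 + 1/6*1/6) = [1/3, 13/36)
  'e': [1/3 + 1/6*1/6, 1/3 + 1/6*1/2) = [13/36, 5/12)
  'c': [1/3 + 1/6*1/2, 1/3 + 1/6*1/1) = [5/12, 1/2) <- contains code 11/24
  emit 'c', narrow to [5/12, 1/2)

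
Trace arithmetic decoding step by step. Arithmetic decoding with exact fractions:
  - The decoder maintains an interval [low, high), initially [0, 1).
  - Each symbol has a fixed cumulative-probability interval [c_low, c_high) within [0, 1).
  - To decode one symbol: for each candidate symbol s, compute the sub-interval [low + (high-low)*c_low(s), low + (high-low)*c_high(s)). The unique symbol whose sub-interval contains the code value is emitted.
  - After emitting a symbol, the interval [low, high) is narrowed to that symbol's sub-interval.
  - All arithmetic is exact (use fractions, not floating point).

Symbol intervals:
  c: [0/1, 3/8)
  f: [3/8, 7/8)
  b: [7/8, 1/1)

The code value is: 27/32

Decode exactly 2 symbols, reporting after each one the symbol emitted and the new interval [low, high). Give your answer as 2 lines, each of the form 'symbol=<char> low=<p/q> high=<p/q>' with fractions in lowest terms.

Answer: symbol=f low=3/8 high=7/8
symbol=b low=13/16 high=7/8

Derivation:
Step 1: interval [0/1, 1/1), width = 1/1 - 0/1 = 1/1
  'c': [0/1 + 1/1*0/1, 0/1 + 1/1*3/8) = [0/1, 3/8)
  'f': [0/1 + 1/1*3/8, 0/1 + 1/1*7/8) = [3/8, 7/8) <- contains code 27/32
  'b': [0/1 + 1/1*7/8, 0/1 + 1/1*1/1) = [7/8, 1/1)
  emit 'f', narrow to [3/8, 7/8)
Step 2: interval [3/8, 7/8), width = 7/8 - 3/8 = 1/2
  'c': [3/8 + 1/2*0/1, 3/8 + 1/2*3/8) = [3/8, 9/16)
  'f': [3/8 + 1/2*3/8, 3/8 + 1/2*7/8) = [9/16, 13/16)
  'b': [3/8 + 1/2*7/8, 3/8 + 1/2*1/1) = [13/16, 7/8) <- contains code 27/32
  emit 'b', narrow to [13/16, 7/8)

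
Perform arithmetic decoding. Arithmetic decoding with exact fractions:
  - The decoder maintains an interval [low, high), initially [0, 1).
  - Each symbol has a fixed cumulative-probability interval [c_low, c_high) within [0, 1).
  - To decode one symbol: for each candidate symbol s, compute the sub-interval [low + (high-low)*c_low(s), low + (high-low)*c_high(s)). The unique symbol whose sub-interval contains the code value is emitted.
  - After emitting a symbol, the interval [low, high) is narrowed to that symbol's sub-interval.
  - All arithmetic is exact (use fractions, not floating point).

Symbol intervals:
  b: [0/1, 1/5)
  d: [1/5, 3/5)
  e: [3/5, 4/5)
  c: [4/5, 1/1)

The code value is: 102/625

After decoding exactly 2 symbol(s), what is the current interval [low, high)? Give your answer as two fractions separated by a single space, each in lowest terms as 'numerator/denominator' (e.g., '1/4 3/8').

Answer: 4/25 1/5

Derivation:
Step 1: interval [0/1, 1/1), width = 1/1 - 0/1 = 1/1
  'b': [0/1 + 1/1*0/1, 0/1 + 1/1*1/5) = [0/1, 1/5) <- contains code 102/625
  'd': [0/1 + 1/1*1/5, 0/1 + 1/1*3/5) = [1/5, 3/5)
  'e': [0/1 + 1/1*3/5, 0/1 + 1/1*4/5) = [3/5, 4/5)
  'c': [0/1 + 1/1*4/5, 0/1 + 1/1*1/1) = [4/5, 1/1)
  emit 'b', narrow to [0/1, 1/5)
Step 2: interval [0/1, 1/5), width = 1/5 - 0/1 = 1/5
  'b': [0/1 + 1/5*0/1, 0/1 + 1/5*1/5) = [0/1, 1/25)
  'd': [0/1 + 1/5*1/5, 0/1 + 1/5*3/5) = [1/25, 3/25)
  'e': [0/1 + 1/5*3/5, 0/1 + 1/5*4/5) = [3/25, 4/25)
  'c': [0/1 + 1/5*4/5, 0/1 + 1/5*1/1) = [4/25, 1/5) <- contains code 102/625
  emit 'c', narrow to [4/25, 1/5)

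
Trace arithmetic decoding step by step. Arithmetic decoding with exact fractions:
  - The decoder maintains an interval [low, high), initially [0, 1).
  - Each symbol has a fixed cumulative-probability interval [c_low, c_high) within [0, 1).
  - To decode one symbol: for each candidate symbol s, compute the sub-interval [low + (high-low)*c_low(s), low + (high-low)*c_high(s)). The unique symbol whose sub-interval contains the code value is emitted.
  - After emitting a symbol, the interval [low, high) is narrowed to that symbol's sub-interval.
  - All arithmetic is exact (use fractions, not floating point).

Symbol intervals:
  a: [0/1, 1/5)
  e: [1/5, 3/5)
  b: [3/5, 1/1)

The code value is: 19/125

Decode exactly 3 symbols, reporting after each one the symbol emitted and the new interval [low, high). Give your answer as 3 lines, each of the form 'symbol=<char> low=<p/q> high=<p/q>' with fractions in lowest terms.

Answer: symbol=a low=0/1 high=1/5
symbol=b low=3/25 high=1/5
symbol=e low=17/125 high=21/125

Derivation:
Step 1: interval [0/1, 1/1), width = 1/1 - 0/1 = 1/1
  'a': [0/1 + 1/1*0/1, 0/1 + 1/1*1/5) = [0/1, 1/5) <- contains code 19/125
  'e': [0/1 + 1/1*1/5, 0/1 + 1/1*3/5) = [1/5, 3/5)
  'b': [0/1 + 1/1*3/5, 0/1 + 1/1*1/1) = [3/5, 1/1)
  emit 'a', narrow to [0/1, 1/5)
Step 2: interval [0/1, 1/5), width = 1/5 - 0/1 = 1/5
  'a': [0/1 + 1/5*0/1, 0/1 + 1/5*1/5) = [0/1, 1/25)
  'e': [0/1 + 1/5*1/5, 0/1 + 1/5*3/5) = [1/25, 3/25)
  'b': [0/1 + 1/5*3/5, 0/1 + 1/5*1/1) = [3/25, 1/5) <- contains code 19/125
  emit 'b', narrow to [3/25, 1/5)
Step 3: interval [3/25, 1/5), width = 1/5 - 3/25 = 2/25
  'a': [3/25 + 2/25*0/1, 3/25 + 2/25*1/5) = [3/25, 17/125)
  'e': [3/25 + 2/25*1/5, 3/25 + 2/25*3/5) = [17/125, 21/125) <- contains code 19/125
  'b': [3/25 + 2/25*3/5, 3/25 + 2/25*1/1) = [21/125, 1/5)
  emit 'e', narrow to [17/125, 21/125)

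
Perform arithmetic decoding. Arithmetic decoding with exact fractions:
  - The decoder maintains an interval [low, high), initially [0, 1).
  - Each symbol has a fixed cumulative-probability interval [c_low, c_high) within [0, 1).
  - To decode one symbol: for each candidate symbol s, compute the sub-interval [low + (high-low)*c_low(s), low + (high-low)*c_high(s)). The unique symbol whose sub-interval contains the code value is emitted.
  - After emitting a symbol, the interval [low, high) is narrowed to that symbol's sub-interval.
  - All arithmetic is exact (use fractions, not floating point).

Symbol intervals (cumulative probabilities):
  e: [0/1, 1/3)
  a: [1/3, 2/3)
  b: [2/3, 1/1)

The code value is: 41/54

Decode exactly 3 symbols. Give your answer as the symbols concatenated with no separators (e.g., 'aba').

Step 1: interval [0/1, 1/1), width = 1/1 - 0/1 = 1/1
  'e': [0/1 + 1/1*0/1, 0/1 + 1/1*1/3) = [0/1, 1/3)
  'a': [0/1 + 1/1*1/3, 0/1 + 1/1*2/3) = [1/3, 2/3)
  'b': [0/1 + 1/1*2/3, 0/1 + 1/1*1/1) = [2/3, 1/1) <- contains code 41/54
  emit 'b', narrow to [2/3, 1/1)
Step 2: interval [2/3, 1/1), width = 1/1 - 2/3 = 1/3
  'e': [2/3 + 1/3*0/1, 2/3 + 1/3*1/3) = [2/3, 7/9) <- contains code 41/54
  'a': [2/3 + 1/3*1/3, 2/3 + 1/3*2/3) = [7/9, 8/9)
  'b': [2/3 + 1/3*2/3, 2/3 + 1/3*1/1) = [8/9, 1/1)
  emit 'e', narrow to [2/3, 7/9)
Step 3: interval [2/3, 7/9), width = 7/9 - 2/3 = 1/9
  'e': [2/3 + 1/9*0/1, 2/3 + 1/9*1/3) = [2/3, 19/27)
  'a': [2/3 + 1/9*1/3, 2/3 + 1/9*2/3) = [19/27, 20/27)
  'b': [2/3 + 1/9*2/3, 2/3 + 1/9*1/1) = [20/27, 7/9) <- contains code 41/54
  emit 'b', narrow to [20/27, 7/9)

Answer: beb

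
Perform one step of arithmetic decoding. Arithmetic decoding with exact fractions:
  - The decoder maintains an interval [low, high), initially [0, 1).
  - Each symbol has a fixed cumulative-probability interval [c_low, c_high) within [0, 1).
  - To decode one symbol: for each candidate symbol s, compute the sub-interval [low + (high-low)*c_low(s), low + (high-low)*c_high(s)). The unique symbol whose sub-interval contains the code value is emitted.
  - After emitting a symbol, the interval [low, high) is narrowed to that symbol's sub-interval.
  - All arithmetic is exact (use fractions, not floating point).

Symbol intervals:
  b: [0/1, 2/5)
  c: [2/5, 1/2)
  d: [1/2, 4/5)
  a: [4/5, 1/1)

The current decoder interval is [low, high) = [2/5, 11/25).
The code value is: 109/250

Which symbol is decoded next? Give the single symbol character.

Interval width = high − low = 11/25 − 2/5 = 1/25
Scaled code = (code − low) / width = (109/250 − 2/5) / 1/25 = 9/10
  b: [0/1, 2/5) 
  c: [2/5, 1/2) 
  d: [1/2, 4/5) 
  a: [4/5, 1/1) ← scaled code falls here ✓

Answer: a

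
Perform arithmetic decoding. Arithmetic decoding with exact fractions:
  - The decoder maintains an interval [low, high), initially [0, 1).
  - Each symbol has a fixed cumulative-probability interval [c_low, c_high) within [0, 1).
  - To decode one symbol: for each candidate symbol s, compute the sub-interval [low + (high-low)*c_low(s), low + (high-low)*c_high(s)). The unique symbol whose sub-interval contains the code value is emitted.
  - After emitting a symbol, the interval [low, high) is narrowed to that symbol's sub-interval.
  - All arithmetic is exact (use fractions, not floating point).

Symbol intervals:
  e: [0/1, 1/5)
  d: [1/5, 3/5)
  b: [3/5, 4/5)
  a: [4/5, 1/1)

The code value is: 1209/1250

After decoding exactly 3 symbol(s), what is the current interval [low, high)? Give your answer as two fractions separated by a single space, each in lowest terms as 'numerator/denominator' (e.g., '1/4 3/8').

Step 1: interval [0/1, 1/1), width = 1/1 - 0/1 = 1/1
  'e': [0/1 + 1/1*0/1, 0/1 + 1/1*1/5) = [0/1, 1/5)
  'd': [0/1 + 1/1*1/5, 0/1 + 1/1*3/5) = [1/5, 3/5)
  'b': [0/1 + 1/1*3/5, 0/1 + 1/1*4/5) = [3/5, 4/5)
  'a': [0/1 + 1/1*4/5, 0/1 + 1/1*1/1) = [4/5, 1/1) <- contains code 1209/1250
  emit 'a', narrow to [4/5, 1/1)
Step 2: interval [4/5, 1/1), width = 1/1 - 4/5 = 1/5
  'e': [4/5 + 1/5*0/1, 4/5 + 1/5*1/5) = [4/5, 21/25)
  'd': [4/5 + 1/5*1/5, 4/5 + 1/5*3/5) = [21/25, 23/25)
  'b': [4/5 + 1/5*3/5, 4/5 + 1/5*4/5) = [23/25, 24/25)
  'a': [4/5 + 1/5*4/5, 4/5 + 1/5*1/1) = [24/25, 1/1) <- contains code 1209/1250
  emit 'a', narrow to [24/25, 1/1)
Step 3: interval [24/25, 1/1), width = 1/1 - 24/25 = 1/25
  'e': [24/25 + 1/25*0/1, 24/25 + 1/25*1/5) = [24/25, 121/125) <- contains code 1209/1250
  'd': [24/25 + 1/25*1/5, 24/25 + 1/25*3/5) = [121/125, 123/125)
  'b': [24/25 + 1/25*3/5, 24/25 + 1/25*4/5) = [123/125, 124/125)
  'a': [24/25 + 1/25*4/5, 24/25 + 1/25*1/1) = [124/125, 1/1)
  emit 'e', narrow to [24/25, 121/125)

Answer: 24/25 121/125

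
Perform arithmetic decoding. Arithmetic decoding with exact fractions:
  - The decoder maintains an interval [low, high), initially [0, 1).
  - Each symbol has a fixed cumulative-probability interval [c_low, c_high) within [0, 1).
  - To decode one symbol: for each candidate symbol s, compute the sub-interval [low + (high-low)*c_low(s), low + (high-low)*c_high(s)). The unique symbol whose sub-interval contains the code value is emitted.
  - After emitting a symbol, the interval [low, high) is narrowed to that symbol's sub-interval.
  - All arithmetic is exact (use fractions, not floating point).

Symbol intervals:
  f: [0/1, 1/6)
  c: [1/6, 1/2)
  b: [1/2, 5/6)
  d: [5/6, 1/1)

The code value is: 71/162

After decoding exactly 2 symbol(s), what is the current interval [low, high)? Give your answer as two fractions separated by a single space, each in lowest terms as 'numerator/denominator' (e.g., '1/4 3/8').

Step 1: interval [0/1, 1/1), width = 1/1 - 0/1 = 1/1
  'f': [0/1 + 1/1*0/1, 0/1 + 1/1*1/6) = [0/1, 1/6)
  'c': [0/1 + 1/1*1/6, 0/1 + 1/1*1/2) = [1/6, 1/2) <- contains code 71/162
  'b': [0/1 + 1/1*1/2, 0/1 + 1/1*5/6) = [1/2, 5/6)
  'd': [0/1 + 1/1*5/6, 0/1 + 1/1*1/1) = [5/6, 1/1)
  emit 'c', narrow to [1/6, 1/2)
Step 2: interval [1/6, 1/2), width = 1/2 - 1/6 = 1/3
  'f': [1/6 + 1/3*0/1, 1/6 + 1/3*1/6) = [1/6, 2/9)
  'c': [1/6 + 1/3*1/6, 1/6 + 1/3*1/2) = [2/9, 1/3)
  'b': [1/6 + 1/3*1/2, 1/6 + 1/3*5/6) = [1/3, 4/9) <- contains code 71/162
  'd': [1/6 + 1/3*5/6, 1/6 + 1/3*1/1) = [4/9, 1/2)
  emit 'b', narrow to [1/3, 4/9)

Answer: 1/3 4/9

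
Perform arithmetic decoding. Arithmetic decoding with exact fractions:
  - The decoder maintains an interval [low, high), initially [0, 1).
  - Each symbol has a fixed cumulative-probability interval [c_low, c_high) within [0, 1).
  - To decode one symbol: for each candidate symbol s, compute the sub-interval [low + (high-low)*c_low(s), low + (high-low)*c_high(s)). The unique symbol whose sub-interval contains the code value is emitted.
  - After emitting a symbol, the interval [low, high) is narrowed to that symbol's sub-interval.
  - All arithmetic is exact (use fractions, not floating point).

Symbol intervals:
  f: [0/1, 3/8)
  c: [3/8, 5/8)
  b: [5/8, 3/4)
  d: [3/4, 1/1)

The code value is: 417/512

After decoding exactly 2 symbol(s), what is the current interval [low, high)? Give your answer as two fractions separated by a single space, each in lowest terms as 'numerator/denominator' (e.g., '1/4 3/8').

Step 1: interval [0/1, 1/1), width = 1/1 - 0/1 = 1/1
  'f': [0/1 + 1/1*0/1, 0/1 + 1/1*3/8) = [0/1, 3/8)
  'c': [0/1 + 1/1*3/8, 0/1 + 1/1*5/8) = [3/8, 5/8)
  'b': [0/1 + 1/1*5/8, 0/1 + 1/1*3/4) = [5/8, 3/4)
  'd': [0/1 + 1/1*3/4, 0/1 + 1/1*1/1) = [3/4, 1/1) <- contains code 417/512
  emit 'd', narrow to [3/4, 1/1)
Step 2: interval [3/4, 1/1), width = 1/1 - 3/4 = 1/4
  'f': [3/4 + 1/4*0/1, 3/4 + 1/4*3/8) = [3/4, 27/32) <- contains code 417/512
  'c': [3/4 + 1/4*3/8, 3/4 + 1/4*5/8) = [27/32, 29/32)
  'b': [3/4 + 1/4*5/8, 3/4 + 1/4*3/4) = [29/32, 15/16)
  'd': [3/4 + 1/4*3/4, 3/4 + 1/4*1/1) = [15/16, 1/1)
  emit 'f', narrow to [3/4, 27/32)

Answer: 3/4 27/32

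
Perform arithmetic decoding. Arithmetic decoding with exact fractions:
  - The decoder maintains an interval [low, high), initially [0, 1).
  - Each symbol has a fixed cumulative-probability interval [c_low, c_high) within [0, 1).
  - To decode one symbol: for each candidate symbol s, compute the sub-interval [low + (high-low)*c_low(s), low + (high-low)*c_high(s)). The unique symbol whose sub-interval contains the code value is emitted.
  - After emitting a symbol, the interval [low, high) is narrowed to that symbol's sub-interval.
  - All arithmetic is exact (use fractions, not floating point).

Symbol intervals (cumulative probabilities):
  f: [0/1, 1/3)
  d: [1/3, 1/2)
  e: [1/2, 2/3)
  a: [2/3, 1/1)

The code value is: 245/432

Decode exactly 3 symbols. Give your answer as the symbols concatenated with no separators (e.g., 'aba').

Answer: edd

Derivation:
Step 1: interval [0/1, 1/1), width = 1/1 - 0/1 = 1/1
  'f': [0/1 + 1/1*0/1, 0/1 + 1/1*1/3) = [0/1, 1/3)
  'd': [0/1 + 1/1*1/3, 0/1 + 1/1*1/2) = [1/3, 1/2)
  'e': [0/1 + 1/1*1/2, 0/1 + 1/1*2/3) = [1/2, 2/3) <- contains code 245/432
  'a': [0/1 + 1/1*2/3, 0/1 + 1/1*1/1) = [2/3, 1/1)
  emit 'e', narrow to [1/2, 2/3)
Step 2: interval [1/2, 2/3), width = 2/3 - 1/2 = 1/6
  'f': [1/2 + 1/6*0/1, 1/2 + 1/6*1/3) = [1/2, 5/9)
  'd': [1/2 + 1/6*1/3, 1/2 + 1/6*1/2) = [5/9, 7/12) <- contains code 245/432
  'e': [1/2 + 1/6*1/2, 1/2 + 1/6*2/3) = [7/12, 11/18)
  'a': [1/2 + 1/6*2/3, 1/2 + 1/6*1/1) = [11/18, 2/3)
  emit 'd', narrow to [5/9, 7/12)
Step 3: interval [5/9, 7/12), width = 7/12 - 5/9 = 1/36
  'f': [5/9 + 1/36*0/1, 5/9 + 1/36*1/3) = [5/9, 61/108)
  'd': [5/9 + 1/36*1/3, 5/9 + 1/36*1/2) = [61/108, 41/72) <- contains code 245/432
  'e': [5/9 + 1/36*1/2, 5/9 + 1/36*2/3) = [41/72, 31/54)
  'a': [5/9 + 1/36*2/3, 5/9 + 1/36*1/1) = [31/54, 7/12)
  emit 'd', narrow to [61/108, 41/72)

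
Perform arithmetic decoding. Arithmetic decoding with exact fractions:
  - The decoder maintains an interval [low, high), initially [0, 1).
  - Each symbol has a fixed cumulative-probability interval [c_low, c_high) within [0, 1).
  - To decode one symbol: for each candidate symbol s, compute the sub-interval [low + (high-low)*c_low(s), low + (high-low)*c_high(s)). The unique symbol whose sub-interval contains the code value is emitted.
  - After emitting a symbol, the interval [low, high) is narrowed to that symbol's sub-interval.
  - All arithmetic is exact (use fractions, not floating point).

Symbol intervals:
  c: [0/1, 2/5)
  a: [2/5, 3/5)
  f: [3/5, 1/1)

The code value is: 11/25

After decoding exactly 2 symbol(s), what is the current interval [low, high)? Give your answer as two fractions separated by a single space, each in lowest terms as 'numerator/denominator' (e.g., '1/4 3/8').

Step 1: interval [0/1, 1/1), width = 1/1 - 0/1 = 1/1
  'c': [0/1 + 1/1*0/1, 0/1 + 1/1*2/5) = [0/1, 2/5)
  'a': [0/1 + 1/1*2/5, 0/1 + 1/1*3/5) = [2/5, 3/5) <- contains code 11/25
  'f': [0/1 + 1/1*3/5, 0/1 + 1/1*1/1) = [3/5, 1/1)
  emit 'a', narrow to [2/5, 3/5)
Step 2: interval [2/5, 3/5), width = 3/5 - 2/5 = 1/5
  'c': [2/5 + 1/5*0/1, 2/5 + 1/5*2/5) = [2/5, 12/25) <- contains code 11/25
  'a': [2/5 + 1/5*2/5, 2/5 + 1/5*3/5) = [12/25, 13/25)
  'f': [2/5 + 1/5*3/5, 2/5 + 1/5*1/1) = [13/25, 3/5)
  emit 'c', narrow to [2/5, 12/25)

Answer: 2/5 12/25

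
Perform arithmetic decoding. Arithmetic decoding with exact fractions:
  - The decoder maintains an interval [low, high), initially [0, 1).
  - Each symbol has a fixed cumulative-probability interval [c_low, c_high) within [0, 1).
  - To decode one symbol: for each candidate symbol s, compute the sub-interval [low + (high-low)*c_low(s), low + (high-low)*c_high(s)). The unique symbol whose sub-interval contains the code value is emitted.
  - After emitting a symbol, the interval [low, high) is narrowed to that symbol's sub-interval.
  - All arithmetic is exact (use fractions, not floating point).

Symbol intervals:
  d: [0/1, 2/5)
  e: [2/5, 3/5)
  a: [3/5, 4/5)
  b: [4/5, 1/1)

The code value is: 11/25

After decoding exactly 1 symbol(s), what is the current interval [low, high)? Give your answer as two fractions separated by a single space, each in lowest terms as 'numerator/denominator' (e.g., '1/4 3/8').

Answer: 2/5 3/5

Derivation:
Step 1: interval [0/1, 1/1), width = 1/1 - 0/1 = 1/1
  'd': [0/1 + 1/1*0/1, 0/1 + 1/1*2/5) = [0/1, 2/5)
  'e': [0/1 + 1/1*2/5, 0/1 + 1/1*3/5) = [2/5, 3/5) <- contains code 11/25
  'a': [0/1 + 1/1*3/5, 0/1 + 1/1*4/5) = [3/5, 4/5)
  'b': [0/1 + 1/1*4/5, 0/1 + 1/1*1/1) = [4/5, 1/1)
  emit 'e', narrow to [2/5, 3/5)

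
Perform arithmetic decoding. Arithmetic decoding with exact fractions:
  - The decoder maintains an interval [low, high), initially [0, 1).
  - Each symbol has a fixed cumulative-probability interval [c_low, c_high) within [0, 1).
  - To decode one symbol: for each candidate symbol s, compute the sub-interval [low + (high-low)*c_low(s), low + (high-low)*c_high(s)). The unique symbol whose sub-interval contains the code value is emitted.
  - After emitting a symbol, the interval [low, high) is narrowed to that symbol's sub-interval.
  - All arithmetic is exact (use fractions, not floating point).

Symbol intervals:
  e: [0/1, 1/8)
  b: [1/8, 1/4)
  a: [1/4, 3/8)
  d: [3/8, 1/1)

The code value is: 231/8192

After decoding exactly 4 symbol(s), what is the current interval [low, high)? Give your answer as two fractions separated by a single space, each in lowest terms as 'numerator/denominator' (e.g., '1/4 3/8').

Step 1: interval [0/1, 1/1), width = 1/1 - 0/1 = 1/1
  'e': [0/1 + 1/1*0/1, 0/1 + 1/1*1/8) = [0/1, 1/8) <- contains code 231/8192
  'b': [0/1 + 1/1*1/8, 0/1 + 1/1*1/4) = [1/8, 1/4)
  'a': [0/1 + 1/1*1/4, 0/1 + 1/1*3/8) = [1/4, 3/8)
  'd': [0/1 + 1/1*3/8, 0/1 + 1/1*1/1) = [3/8, 1/1)
  emit 'e', narrow to [0/1, 1/8)
Step 2: interval [0/1, 1/8), width = 1/8 - 0/1 = 1/8
  'e': [0/1 + 1/8*0/1, 0/1 + 1/8*1/8) = [0/1, 1/64)
  'b': [0/1 + 1/8*1/8, 0/1 + 1/8*1/4) = [1/64, 1/32) <- contains code 231/8192
  'a': [0/1 + 1/8*1/4, 0/1 + 1/8*3/8) = [1/32, 3/64)
  'd': [0/1 + 1/8*3/8, 0/1 + 1/8*1/1) = [3/64, 1/8)
  emit 'b', narrow to [1/64, 1/32)
Step 3: interval [1/64, 1/32), width = 1/32 - 1/64 = 1/64
  'e': [1/64 + 1/64*0/1, 1/64 + 1/64*1/8) = [1/64, 9/512)
  'b': [1/64 + 1/64*1/8, 1/64 + 1/64*1/4) = [9/512, 5/256)
  'a': [1/64 + 1/64*1/4, 1/64 + 1/64*3/8) = [5/256, 11/512)
  'd': [1/64 + 1/64*3/8, 1/64 + 1/64*1/1) = [11/512, 1/32) <- contains code 231/8192
  emit 'd', narrow to [11/512, 1/32)
Step 4: interval [11/512, 1/32), width = 1/32 - 11/512 = 5/512
  'e': [11/512 + 5/512*0/1, 11/512 + 5/512*1/8) = [11/512, 93/4096)
  'b': [11/512 + 5/512*1/8, 11/512 + 5/512*1/4) = [93/4096, 49/2048)
  'a': [11/512 + 5/512*1/4, 11/512 + 5/512*3/8) = [49/2048, 103/4096)
  'd': [11/512 + 5/512*3/8, 11/512 + 5/512*1/1) = [103/4096, 1/32) <- contains code 231/8192
  emit 'd', narrow to [103/4096, 1/32)

Answer: 103/4096 1/32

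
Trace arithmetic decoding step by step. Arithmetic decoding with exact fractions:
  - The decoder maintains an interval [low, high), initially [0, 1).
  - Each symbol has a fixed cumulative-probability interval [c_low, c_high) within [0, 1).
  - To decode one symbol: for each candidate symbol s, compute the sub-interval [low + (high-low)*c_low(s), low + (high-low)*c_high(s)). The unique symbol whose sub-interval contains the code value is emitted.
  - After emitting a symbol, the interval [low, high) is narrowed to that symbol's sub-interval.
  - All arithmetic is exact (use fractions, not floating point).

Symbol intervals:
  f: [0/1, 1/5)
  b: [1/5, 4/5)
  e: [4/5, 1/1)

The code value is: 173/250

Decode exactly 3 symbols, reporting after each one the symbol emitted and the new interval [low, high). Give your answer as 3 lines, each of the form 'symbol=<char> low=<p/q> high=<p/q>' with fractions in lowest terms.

Step 1: interval [0/1, 1/1), width = 1/1 - 0/1 = 1/1
  'f': [0/1 + 1/1*0/1, 0/1 + 1/1*1/5) = [0/1, 1/5)
  'b': [0/1 + 1/1*1/5, 0/1 + 1/1*4/5) = [1/5, 4/5) <- contains code 173/250
  'e': [0/1 + 1/1*4/5, 0/1 + 1/1*1/1) = [4/5, 1/1)
  emit 'b', narrow to [1/5, 4/5)
Step 2: interval [1/5, 4/5), width = 4/5 - 1/5 = 3/5
  'f': [1/5 + 3/5*0/1, 1/5 + 3/5*1/5) = [1/5, 8/25)
  'b': [1/5 + 3/5*1/5, 1/5 + 3/5*4/5) = [8/25, 17/25)
  'e': [1/5 + 3/5*4/5, 1/5 + 3/5*1/1) = [17/25, 4/5) <- contains code 173/250
  emit 'e', narrow to [17/25, 4/5)
Step 3: interval [17/25, 4/5), width = 4/5 - 17/25 = 3/25
  'f': [17/25 + 3/25*0/1, 17/25 + 3/25*1/5) = [17/25, 88/125) <- contains code 173/250
  'b': [17/25 + 3/25*1/5, 17/25 + 3/25*4/5) = [88/125, 97/125)
  'e': [17/25 + 3/25*4/5, 17/25 + 3/25*1/1) = [97/125, 4/5)
  emit 'f', narrow to [17/25, 88/125)

Answer: symbol=b low=1/5 high=4/5
symbol=e low=17/25 high=4/5
symbol=f low=17/25 high=88/125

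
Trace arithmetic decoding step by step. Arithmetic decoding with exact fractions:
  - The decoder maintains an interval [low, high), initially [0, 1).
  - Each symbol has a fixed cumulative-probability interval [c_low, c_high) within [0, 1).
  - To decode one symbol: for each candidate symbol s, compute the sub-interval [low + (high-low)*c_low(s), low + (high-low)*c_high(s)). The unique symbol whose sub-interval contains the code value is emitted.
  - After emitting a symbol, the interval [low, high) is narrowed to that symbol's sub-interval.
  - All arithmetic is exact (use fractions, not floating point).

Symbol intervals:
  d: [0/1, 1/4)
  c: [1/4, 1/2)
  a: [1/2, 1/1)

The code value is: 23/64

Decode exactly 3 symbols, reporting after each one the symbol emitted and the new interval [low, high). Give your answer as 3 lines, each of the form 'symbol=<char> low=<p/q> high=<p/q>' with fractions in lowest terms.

Answer: symbol=c low=1/4 high=1/2
symbol=c low=5/16 high=3/8
symbol=a low=11/32 high=3/8

Derivation:
Step 1: interval [0/1, 1/1), width = 1/1 - 0/1 = 1/1
  'd': [0/1 + 1/1*0/1, 0/1 + 1/1*1/4) = [0/1, 1/4)
  'c': [0/1 + 1/1*1/4, 0/1 + 1/1*1/2) = [1/4, 1/2) <- contains code 23/64
  'a': [0/1 + 1/1*1/2, 0/1 + 1/1*1/1) = [1/2, 1/1)
  emit 'c', narrow to [1/4, 1/2)
Step 2: interval [1/4, 1/2), width = 1/2 - 1/4 = 1/4
  'd': [1/4 + 1/4*0/1, 1/4 + 1/4*1/4) = [1/4, 5/16)
  'c': [1/4 + 1/4*1/4, 1/4 + 1/4*1/2) = [5/16, 3/8) <- contains code 23/64
  'a': [1/4 + 1/4*1/2, 1/4 + 1/4*1/1) = [3/8, 1/2)
  emit 'c', narrow to [5/16, 3/8)
Step 3: interval [5/16, 3/8), width = 3/8 - 5/16 = 1/16
  'd': [5/16 + 1/16*0/1, 5/16 + 1/16*1/4) = [5/16, 21/64)
  'c': [5/16 + 1/16*1/4, 5/16 + 1/16*1/2) = [21/64, 11/32)
  'a': [5/16 + 1/16*1/2, 5/16 + 1/16*1/1) = [11/32, 3/8) <- contains code 23/64
  emit 'a', narrow to [11/32, 3/8)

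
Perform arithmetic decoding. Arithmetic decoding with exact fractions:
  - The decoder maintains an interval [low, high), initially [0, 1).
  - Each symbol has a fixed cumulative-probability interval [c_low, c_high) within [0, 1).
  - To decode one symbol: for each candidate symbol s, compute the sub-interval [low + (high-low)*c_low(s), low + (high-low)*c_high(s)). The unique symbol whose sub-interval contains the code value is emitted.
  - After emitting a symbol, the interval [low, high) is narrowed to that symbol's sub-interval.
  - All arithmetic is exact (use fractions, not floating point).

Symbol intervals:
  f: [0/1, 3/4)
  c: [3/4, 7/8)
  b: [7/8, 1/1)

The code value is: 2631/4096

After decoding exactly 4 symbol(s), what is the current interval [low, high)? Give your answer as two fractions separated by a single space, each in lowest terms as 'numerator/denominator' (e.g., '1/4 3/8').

Answer: 657/1024 1317/2048

Derivation:
Step 1: interval [0/1, 1/1), width = 1/1 - 0/1 = 1/1
  'f': [0/1 + 1/1*0/1, 0/1 + 1/1*3/4) = [0/1, 3/4) <- contains code 2631/4096
  'c': [0/1 + 1/1*3/4, 0/1 + 1/1*7/8) = [3/4, 7/8)
  'b': [0/1 + 1/1*7/8, 0/1 + 1/1*1/1) = [7/8, 1/1)
  emit 'f', narrow to [0/1, 3/4)
Step 2: interval [0/1, 3/4), width = 3/4 - 0/1 = 3/4
  'f': [0/1 + 3/4*0/1, 0/1 + 3/4*3/4) = [0/1, 9/16)
  'c': [0/1 + 3/4*3/4, 0/1 + 3/4*7/8) = [9/16, 21/32) <- contains code 2631/4096
  'b': [0/1 + 3/4*7/8, 0/1 + 3/4*1/1) = [21/32, 3/4)
  emit 'c', narrow to [9/16, 21/32)
Step 3: interval [9/16, 21/32), width = 21/32 - 9/16 = 3/32
  'f': [9/16 + 3/32*0/1, 9/16 + 3/32*3/4) = [9/16, 81/128)
  'c': [9/16 + 3/32*3/4, 9/16 + 3/32*7/8) = [81/128, 165/256) <- contains code 2631/4096
  'b': [9/16 + 3/32*7/8, 9/16 + 3/32*1/1) = [165/256, 21/32)
  emit 'c', narrow to [81/128, 165/256)
Step 4: interval [81/128, 165/256), width = 165/256 - 81/128 = 3/256
  'f': [81/128 + 3/256*0/1, 81/128 + 3/256*3/4) = [81/128, 657/1024)
  'c': [81/128 + 3/256*3/4, 81/128 + 3/256*7/8) = [657/1024, 1317/2048) <- contains code 2631/4096
  'b': [81/128 + 3/256*7/8, 81/128 + 3/256*1/1) = [1317/2048, 165/256)
  emit 'c', narrow to [657/1024, 1317/2048)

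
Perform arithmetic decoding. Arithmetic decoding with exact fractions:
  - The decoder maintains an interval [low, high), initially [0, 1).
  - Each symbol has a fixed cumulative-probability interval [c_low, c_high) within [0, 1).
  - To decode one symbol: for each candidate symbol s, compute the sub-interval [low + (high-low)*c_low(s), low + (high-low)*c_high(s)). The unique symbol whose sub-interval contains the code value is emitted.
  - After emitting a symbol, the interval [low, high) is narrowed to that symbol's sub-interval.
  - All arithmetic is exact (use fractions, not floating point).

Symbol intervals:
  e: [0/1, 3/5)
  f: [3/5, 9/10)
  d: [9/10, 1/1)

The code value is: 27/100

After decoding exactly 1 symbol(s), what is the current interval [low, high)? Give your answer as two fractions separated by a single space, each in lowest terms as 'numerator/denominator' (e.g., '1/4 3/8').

Answer: 0/1 3/5

Derivation:
Step 1: interval [0/1, 1/1), width = 1/1 - 0/1 = 1/1
  'e': [0/1 + 1/1*0/1, 0/1 + 1/1*3/5) = [0/1, 3/5) <- contains code 27/100
  'f': [0/1 + 1/1*3/5, 0/1 + 1/1*9/10) = [3/5, 9/10)
  'd': [0/1 + 1/1*9/10, 0/1 + 1/1*1/1) = [9/10, 1/1)
  emit 'e', narrow to [0/1, 3/5)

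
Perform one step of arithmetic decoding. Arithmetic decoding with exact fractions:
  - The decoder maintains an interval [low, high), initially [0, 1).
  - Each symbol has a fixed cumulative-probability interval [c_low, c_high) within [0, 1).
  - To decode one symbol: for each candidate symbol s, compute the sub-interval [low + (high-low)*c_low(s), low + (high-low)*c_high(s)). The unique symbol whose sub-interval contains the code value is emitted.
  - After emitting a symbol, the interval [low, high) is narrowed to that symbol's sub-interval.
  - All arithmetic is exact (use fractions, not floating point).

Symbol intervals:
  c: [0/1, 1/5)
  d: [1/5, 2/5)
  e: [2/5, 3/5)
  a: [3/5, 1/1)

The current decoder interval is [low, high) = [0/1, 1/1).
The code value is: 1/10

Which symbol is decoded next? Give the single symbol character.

Answer: c

Derivation:
Interval width = high − low = 1/1 − 0/1 = 1/1
Scaled code = (code − low) / width = (1/10 − 0/1) / 1/1 = 1/10
  c: [0/1, 1/5) ← scaled code falls here ✓
  d: [1/5, 2/5) 
  e: [2/5, 3/5) 
  a: [3/5, 1/1) 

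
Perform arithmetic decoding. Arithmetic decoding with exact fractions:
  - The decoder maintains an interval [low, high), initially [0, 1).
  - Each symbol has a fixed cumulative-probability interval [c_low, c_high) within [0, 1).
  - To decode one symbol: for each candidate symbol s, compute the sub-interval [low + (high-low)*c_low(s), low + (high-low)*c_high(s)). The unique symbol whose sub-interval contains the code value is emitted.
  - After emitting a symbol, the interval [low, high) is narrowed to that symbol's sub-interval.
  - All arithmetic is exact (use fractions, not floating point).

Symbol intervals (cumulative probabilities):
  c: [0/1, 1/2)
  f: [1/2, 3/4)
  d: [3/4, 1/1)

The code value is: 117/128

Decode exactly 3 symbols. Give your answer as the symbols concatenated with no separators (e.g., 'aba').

Step 1: interval [0/1, 1/1), width = 1/1 - 0/1 = 1/1
  'c': [0/1 + 1/1*0/1, 0/1 + 1/1*1/2) = [0/1, 1/2)
  'f': [0/1 + 1/1*1/2, 0/1 + 1/1*3/4) = [1/2, 3/4)
  'd': [0/1 + 1/1*3/4, 0/1 + 1/1*1/1) = [3/4, 1/1) <- contains code 117/128
  emit 'd', narrow to [3/4, 1/1)
Step 2: interval [3/4, 1/1), width = 1/1 - 3/4 = 1/4
  'c': [3/4 + 1/4*0/1, 3/4 + 1/4*1/2) = [3/4, 7/8)
  'f': [3/4 + 1/4*1/2, 3/4 + 1/4*3/4) = [7/8, 15/16) <- contains code 117/128
  'd': [3/4 + 1/4*3/4, 3/4 + 1/4*1/1) = [15/16, 1/1)
  emit 'f', narrow to [7/8, 15/16)
Step 3: interval [7/8, 15/16), width = 15/16 - 7/8 = 1/16
  'c': [7/8 + 1/16*0/1, 7/8 + 1/16*1/2) = [7/8, 29/32)
  'f': [7/8 + 1/16*1/2, 7/8 + 1/16*3/4) = [29/32, 59/64) <- contains code 117/128
  'd': [7/8 + 1/16*3/4, 7/8 + 1/16*1/1) = [59/64, 15/16)
  emit 'f', narrow to [29/32, 59/64)

Answer: dff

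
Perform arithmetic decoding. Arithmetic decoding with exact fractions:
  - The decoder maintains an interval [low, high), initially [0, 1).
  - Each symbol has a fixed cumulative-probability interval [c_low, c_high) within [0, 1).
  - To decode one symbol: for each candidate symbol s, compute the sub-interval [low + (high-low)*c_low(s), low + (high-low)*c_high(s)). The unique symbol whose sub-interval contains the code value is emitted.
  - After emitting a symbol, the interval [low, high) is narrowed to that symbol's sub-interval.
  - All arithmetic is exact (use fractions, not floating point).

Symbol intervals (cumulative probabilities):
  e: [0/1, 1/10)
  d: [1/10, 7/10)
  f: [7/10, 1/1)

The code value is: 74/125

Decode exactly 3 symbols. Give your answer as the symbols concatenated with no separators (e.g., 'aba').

Step 1: interval [0/1, 1/1), width = 1/1 - 0/1 = 1/1
  'e': [0/1 + 1/1*0/1, 0/1 + 1/1*1/10) = [0/1, 1/10)
  'd': [0/1 + 1/1*1/10, 0/1 + 1/1*7/10) = [1/10, 7/10) <- contains code 74/125
  'f': [0/1 + 1/1*7/10, 0/1 + 1/1*1/1) = [7/10, 1/1)
  emit 'd', narrow to [1/10, 7/10)
Step 2: interval [1/10, 7/10), width = 7/10 - 1/10 = 3/5
  'e': [1/10 + 3/5*0/1, 1/10 + 3/5*1/10) = [1/10, 4/25)
  'd': [1/10 + 3/5*1/10, 1/10 + 3/5*7/10) = [4/25, 13/25)
  'f': [1/10 + 3/5*7/10, 1/10 + 3/5*1/1) = [13/25, 7/10) <- contains code 74/125
  emit 'f', narrow to [13/25, 7/10)
Step 3: interval [13/25, 7/10), width = 7/10 - 13/25 = 9/50
  'e': [13/25 + 9/50*0/1, 13/25 + 9/50*1/10) = [13/25, 269/500)
  'd': [13/25 + 9/50*1/10, 13/25 + 9/50*7/10) = [269/500, 323/500) <- contains code 74/125
  'f': [13/25 + 9/50*7/10, 13/25 + 9/50*1/1) = [323/500, 7/10)
  emit 'd', narrow to [269/500, 323/500)

Answer: dfd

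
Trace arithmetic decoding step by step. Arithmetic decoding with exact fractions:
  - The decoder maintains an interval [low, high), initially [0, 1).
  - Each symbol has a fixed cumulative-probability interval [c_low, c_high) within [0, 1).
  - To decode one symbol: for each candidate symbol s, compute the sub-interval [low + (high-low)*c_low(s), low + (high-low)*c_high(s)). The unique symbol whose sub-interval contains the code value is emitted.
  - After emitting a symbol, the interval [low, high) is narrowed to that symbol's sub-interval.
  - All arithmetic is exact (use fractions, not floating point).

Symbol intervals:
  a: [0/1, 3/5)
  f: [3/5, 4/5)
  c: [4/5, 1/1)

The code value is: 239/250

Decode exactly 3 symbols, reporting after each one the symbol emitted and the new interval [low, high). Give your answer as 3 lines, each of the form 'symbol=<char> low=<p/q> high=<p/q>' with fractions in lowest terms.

Answer: symbol=c low=4/5 high=1/1
symbol=f low=23/25 high=24/25
symbol=c low=119/125 high=24/25

Derivation:
Step 1: interval [0/1, 1/1), width = 1/1 - 0/1 = 1/1
  'a': [0/1 + 1/1*0/1, 0/1 + 1/1*3/5) = [0/1, 3/5)
  'f': [0/1 + 1/1*3/5, 0/1 + 1/1*4/5) = [3/5, 4/5)
  'c': [0/1 + 1/1*4/5, 0/1 + 1/1*1/1) = [4/5, 1/1) <- contains code 239/250
  emit 'c', narrow to [4/5, 1/1)
Step 2: interval [4/5, 1/1), width = 1/1 - 4/5 = 1/5
  'a': [4/5 + 1/5*0/1, 4/5 + 1/5*3/5) = [4/5, 23/25)
  'f': [4/5 + 1/5*3/5, 4/5 + 1/5*4/5) = [23/25, 24/25) <- contains code 239/250
  'c': [4/5 + 1/5*4/5, 4/5 + 1/5*1/1) = [24/25, 1/1)
  emit 'f', narrow to [23/25, 24/25)
Step 3: interval [23/25, 24/25), width = 24/25 - 23/25 = 1/25
  'a': [23/25 + 1/25*0/1, 23/25 + 1/25*3/5) = [23/25, 118/125)
  'f': [23/25 + 1/25*3/5, 23/25 + 1/25*4/5) = [118/125, 119/125)
  'c': [23/25 + 1/25*4/5, 23/25 + 1/25*1/1) = [119/125, 24/25) <- contains code 239/250
  emit 'c', narrow to [119/125, 24/25)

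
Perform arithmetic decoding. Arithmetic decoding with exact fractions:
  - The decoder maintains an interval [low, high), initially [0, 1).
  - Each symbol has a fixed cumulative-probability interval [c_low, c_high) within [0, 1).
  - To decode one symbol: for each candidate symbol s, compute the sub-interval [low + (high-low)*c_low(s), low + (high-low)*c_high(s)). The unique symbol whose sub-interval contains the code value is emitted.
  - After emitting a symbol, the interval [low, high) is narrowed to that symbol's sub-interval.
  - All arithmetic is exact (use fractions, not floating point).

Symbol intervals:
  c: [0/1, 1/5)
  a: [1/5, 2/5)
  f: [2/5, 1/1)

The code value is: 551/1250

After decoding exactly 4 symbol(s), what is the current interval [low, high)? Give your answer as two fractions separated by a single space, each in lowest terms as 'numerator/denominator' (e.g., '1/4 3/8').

Step 1: interval [0/1, 1/1), width = 1/1 - 0/1 = 1/1
  'c': [0/1 + 1/1*0/1, 0/1 + 1/1*1/5) = [0/1, 1/5)
  'a': [0/1 + 1/1*1/5, 0/1 + 1/1*2/5) = [1/5, 2/5)
  'f': [0/1 + 1/1*2/5, 0/1 + 1/1*1/1) = [2/5, 1/1) <- contains code 551/1250
  emit 'f', narrow to [2/5, 1/1)
Step 2: interval [2/5, 1/1), width = 1/1 - 2/5 = 3/5
  'c': [2/5 + 3/5*0/1, 2/5 + 3/5*1/5) = [2/5, 13/25) <- contains code 551/1250
  'a': [2/5 + 3/5*1/5, 2/5 + 3/5*2/5) = [13/25, 16/25)
  'f': [2/5 + 3/5*2/5, 2/5 + 3/5*1/1) = [16/25, 1/1)
  emit 'c', narrow to [2/5, 13/25)
Step 3: interval [2/5, 13/25), width = 13/25 - 2/5 = 3/25
  'c': [2/5 + 3/25*0/1, 2/5 + 3/25*1/5) = [2/5, 53/125)
  'a': [2/5 + 3/25*1/5, 2/5 + 3/25*2/5) = [53/125, 56/125) <- contains code 551/1250
  'f': [2/5 + 3/25*2/5, 2/5 + 3/25*1/1) = [56/125, 13/25)
  emit 'a', narrow to [53/125, 56/125)
Step 4: interval [53/125, 56/125), width = 56/125 - 53/125 = 3/125
  'c': [53/125 + 3/125*0/1, 53/125 + 3/125*1/5) = [53/125, 268/625)
  'a': [53/125 + 3/125*1/5, 53/125 + 3/125*2/5) = [268/625, 271/625)
  'f': [53/125 + 3/125*2/5, 53/125 + 3/125*1/1) = [271/625, 56/125) <- contains code 551/1250
  emit 'f', narrow to [271/625, 56/125)

Answer: 271/625 56/125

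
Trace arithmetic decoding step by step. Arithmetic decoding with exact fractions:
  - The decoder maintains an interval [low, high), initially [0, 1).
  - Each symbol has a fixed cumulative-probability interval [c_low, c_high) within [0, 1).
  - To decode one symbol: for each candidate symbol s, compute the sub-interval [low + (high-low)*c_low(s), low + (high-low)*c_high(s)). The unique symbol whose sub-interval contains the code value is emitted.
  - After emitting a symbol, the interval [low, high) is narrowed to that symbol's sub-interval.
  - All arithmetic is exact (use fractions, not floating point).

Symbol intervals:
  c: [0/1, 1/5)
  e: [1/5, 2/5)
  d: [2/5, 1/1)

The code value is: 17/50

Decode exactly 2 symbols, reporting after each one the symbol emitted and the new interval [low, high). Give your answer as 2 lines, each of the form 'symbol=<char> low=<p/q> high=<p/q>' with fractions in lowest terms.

Answer: symbol=e low=1/5 high=2/5
symbol=d low=7/25 high=2/5

Derivation:
Step 1: interval [0/1, 1/1), width = 1/1 - 0/1 = 1/1
  'c': [0/1 + 1/1*0/1, 0/1 + 1/1*1/5) = [0/1, 1/5)
  'e': [0/1 + 1/1*1/5, 0/1 + 1/1*2/5) = [1/5, 2/5) <- contains code 17/50
  'd': [0/1 + 1/1*2/5, 0/1 + 1/1*1/1) = [2/5, 1/1)
  emit 'e', narrow to [1/5, 2/5)
Step 2: interval [1/5, 2/5), width = 2/5 - 1/5 = 1/5
  'c': [1/5 + 1/5*0/1, 1/5 + 1/5*1/5) = [1/5, 6/25)
  'e': [1/5 + 1/5*1/5, 1/5 + 1/5*2/5) = [6/25, 7/25)
  'd': [1/5 + 1/5*2/5, 1/5 + 1/5*1/1) = [7/25, 2/5) <- contains code 17/50
  emit 'd', narrow to [7/25, 2/5)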